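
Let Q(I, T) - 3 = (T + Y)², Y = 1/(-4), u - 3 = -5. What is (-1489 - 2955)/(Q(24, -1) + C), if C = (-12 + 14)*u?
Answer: -71104/9 ≈ -7900.4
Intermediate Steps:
u = -2 (u = 3 - 5 = -2)
Y = -¼ ≈ -0.25000
C = -4 (C = (-12 + 14)*(-2) = 2*(-2) = -4)
Q(I, T) = 3 + (-¼ + T)² (Q(I, T) = 3 + (T - ¼)² = 3 + (-¼ + T)²)
(-1489 - 2955)/(Q(24, -1) + C) = (-1489 - 2955)/((3 + (-1 + 4*(-1))²/16) - 4) = -4444/((3 + (-1 - 4)²/16) - 4) = -4444/((3 + (1/16)*(-5)²) - 4) = -4444/((3 + (1/16)*25) - 4) = -4444/((3 + 25/16) - 4) = -4444/(73/16 - 4) = -4444/9/16 = -4444*16/9 = -71104/9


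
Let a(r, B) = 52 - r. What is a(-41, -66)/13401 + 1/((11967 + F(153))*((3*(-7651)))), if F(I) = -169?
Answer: 2798259949/403220446566 ≈ 0.0069398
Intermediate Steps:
a(-41, -66)/13401 + 1/((11967 + F(153))*((3*(-7651)))) = (52 - 1*(-41))/13401 + 1/((11967 - 169)*((3*(-7651)))) = (52 + 41)*(1/13401) + 1/(11798*(-22953)) = 93*(1/13401) + (1/11798)*(-1/22953) = 31/4467 - 1/270799494 = 2798259949/403220446566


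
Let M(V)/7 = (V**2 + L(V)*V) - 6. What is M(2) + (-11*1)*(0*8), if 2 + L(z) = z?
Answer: -14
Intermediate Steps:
L(z) = -2 + z
M(V) = -42 + 7*V**2 + 7*V*(-2 + V) (M(V) = 7*((V**2 + (-2 + V)*V) - 6) = 7*((V**2 + V*(-2 + V)) - 6) = 7*(-6 + V**2 + V*(-2 + V)) = -42 + 7*V**2 + 7*V*(-2 + V))
M(2) + (-11*1)*(0*8) = (-42 - 14*2 + 14*2**2) + (-11*1)*(0*8) = (-42 - 28 + 14*4) - 11*0 = (-42 - 28 + 56) + 0 = -14 + 0 = -14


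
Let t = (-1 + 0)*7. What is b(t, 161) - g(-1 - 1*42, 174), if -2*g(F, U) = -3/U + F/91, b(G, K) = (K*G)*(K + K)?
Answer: -3830711649/10556 ≈ -3.6289e+5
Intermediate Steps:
t = -7 (t = -1*7 = -7)
b(G, K) = 2*G*K**2 (b(G, K) = (G*K)*(2*K) = 2*G*K**2)
g(F, U) = -F/182 + 3/(2*U) (g(F, U) = -(-3/U + F/91)/2 = -F/182 + 3/(2*U))
b(t, 161) - g(-1 - 1*42, 174) = 2*(-7)*161**2 - (273 - 1*(-1 - 1*42)*174)/(182*174) = 2*(-7)*25921 - (273 - 1*(-1 - 42)*174)/(182*174) = -362894 - (273 - 1*(-43)*174)/(182*174) = -362894 - (273 + 7482)/(182*174) = -362894 - 7755/(182*174) = -362894 - 1*2585/10556 = -362894 - 2585/10556 = -3830711649/10556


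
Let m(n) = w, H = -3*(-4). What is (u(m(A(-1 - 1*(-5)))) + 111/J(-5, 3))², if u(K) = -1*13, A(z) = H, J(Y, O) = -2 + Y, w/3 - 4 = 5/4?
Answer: 40804/49 ≈ 832.73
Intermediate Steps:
w = 63/4 (w = 12 + 3*(5/4) = 12 + 15/4 = 63/4 ≈ 15.750)
H = 12
A(z) = 12
m(n) = 63/4
u(K) = -13
(u(m(A(-1 - 1*(-5)))) + 111/J(-5, 3))² = (-13 + 111/(-2 - 5))² = (-13 + 111/(-7))² = (-13 + 111*(-⅐))² = (-13 - 111/7)² = (-202/7)² = 40804/49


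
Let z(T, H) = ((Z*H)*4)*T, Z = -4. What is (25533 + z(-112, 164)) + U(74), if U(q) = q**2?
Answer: 324897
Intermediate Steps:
z(T, H) = -16*H*T (z(T, H) = (-4*H*4)*T = (-16*H)*T = -16*H*T)
(25533 + z(-112, 164)) + U(74) = (25533 - 16*164*(-112)) + 74**2 = (25533 + 293888) + 5476 = 319421 + 5476 = 324897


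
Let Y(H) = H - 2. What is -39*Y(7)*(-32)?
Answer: 6240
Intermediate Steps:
Y(H) = -2 + H
-39*Y(7)*(-32) = -39*(-2 + 7)*(-32) = -39*5*(-32) = -195*(-32) = 6240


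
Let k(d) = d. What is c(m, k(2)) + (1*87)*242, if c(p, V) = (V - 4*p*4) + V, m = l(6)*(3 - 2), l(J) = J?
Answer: 20962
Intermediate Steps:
m = 6 (m = 6*(3 - 2) = 6*1 = 6)
c(p, V) = -16*p + 2*V (c(p, V) = (V - 16*p) + V = -16*p + 2*V)
c(m, k(2)) + (1*87)*242 = (-16*6 + 2*2) + (1*87)*242 = (-96 + 4) + 87*242 = -92 + 21054 = 20962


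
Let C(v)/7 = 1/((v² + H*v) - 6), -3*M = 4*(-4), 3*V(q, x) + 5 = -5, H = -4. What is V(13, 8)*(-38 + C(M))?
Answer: 317/3 ≈ 105.67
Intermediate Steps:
V(q, x) = -10/3 (V(q, x) = -5/3 + (⅓)*(-5) = -5/3 - 5/3 = -10/3)
M = 16/3 (M = -4*(-4)/3 = -⅓*(-16) = 16/3 ≈ 5.3333)
C(v) = 7/(-6 + v² - 4*v) (C(v) = 7/((v² - 4*v) - 6) = 7/(-6 + v² - 4*v))
V(13, 8)*(-38 + C(M)) = -10*(-38 + 7/(-6 + (16/3)² - 4*16/3))/3 = -10*(-38 + 7/(-6 + 256/9 - 64/3))/3 = -10*(-38 + 7/(10/9))/3 = -10*(-38 + 7*(9/10))/3 = -10*(-38 + 63/10)/3 = -10/3*(-317/10) = 317/3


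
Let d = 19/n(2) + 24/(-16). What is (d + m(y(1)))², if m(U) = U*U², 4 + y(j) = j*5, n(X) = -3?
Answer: 1681/36 ≈ 46.694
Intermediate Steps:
y(j) = -4 + 5*j (y(j) = -4 + j*5 = -4 + 5*j)
m(U) = U³
d = -47/6 (d = 19/(-3) + 24/(-16) = 19*(-⅓) + 24*(-1/16) = -19/3 - 3/2 = -47/6 ≈ -7.8333)
(d + m(y(1)))² = (-47/6 + (-4 + 5*1)³)² = (-47/6 + (-4 + 5)³)² = (-47/6 + 1³)² = (-47/6 + 1)² = (-41/6)² = 1681/36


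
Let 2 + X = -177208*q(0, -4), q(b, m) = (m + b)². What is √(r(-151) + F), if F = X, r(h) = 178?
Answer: 4*I*√177197 ≈ 1683.8*I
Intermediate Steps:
q(b, m) = (b + m)²
X = -2835330 (X = -2 - 177208*(0 - 4)² = -2 - 177208*(-4)² = -2 - 177208*16 = -2 - 2835328 = -2835330)
F = -2835330
√(r(-151) + F) = √(178 - 2835330) = √(-2835152) = 4*I*√177197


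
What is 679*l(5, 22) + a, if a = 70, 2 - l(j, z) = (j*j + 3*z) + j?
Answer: -63756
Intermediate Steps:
l(j, z) = 2 - j - j² - 3*z (l(j, z) = 2 - ((j*j + 3*z) + j) = 2 - ((j² + 3*z) + j) = 2 - (j + j² + 3*z) = 2 + (-j - j² - 3*z) = 2 - j - j² - 3*z)
679*l(5, 22) + a = 679*(2 - 1*5 - 1*5² - 3*22) + 70 = 679*(2 - 5 - 1*25 - 66) + 70 = 679*(2 - 5 - 25 - 66) + 70 = 679*(-94) + 70 = -63826 + 70 = -63756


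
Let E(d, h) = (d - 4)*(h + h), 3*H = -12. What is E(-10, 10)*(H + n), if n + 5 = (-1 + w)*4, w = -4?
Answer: 8120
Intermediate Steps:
H = -4 (H = (1/3)*(-12) = -4)
n = -25 (n = -5 + (-1 - 4)*4 = -5 - 5*4 = -5 - 20 = -25)
E(d, h) = 2*h*(-4 + d) (E(d, h) = (-4 + d)*(2*h) = 2*h*(-4 + d))
E(-10, 10)*(H + n) = (2*10*(-4 - 10))*(-4 - 25) = (2*10*(-14))*(-29) = -280*(-29) = 8120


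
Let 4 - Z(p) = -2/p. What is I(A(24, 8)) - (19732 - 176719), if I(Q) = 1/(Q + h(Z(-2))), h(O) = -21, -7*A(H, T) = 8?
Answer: 24332978/155 ≈ 1.5699e+5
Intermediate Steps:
A(H, T) = -8/7 (A(H, T) = -1/7*8 = -8/7)
Z(p) = 4 + 2/p (Z(p) = 4 - (-2)/p = 4 + 2/p)
I(Q) = 1/(-21 + Q) (I(Q) = 1/(Q - 21) = 1/(-21 + Q))
I(A(24, 8)) - (19732 - 176719) = 1/(-21 - 8/7) - (19732 - 176719) = 1/(-155/7) - 1*(-156987) = -7/155 + 156987 = 24332978/155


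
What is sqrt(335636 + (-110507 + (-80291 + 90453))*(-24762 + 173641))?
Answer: I*sqrt(14938927619) ≈ 1.2222e+5*I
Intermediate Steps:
sqrt(335636 + (-110507 + (-80291 + 90453))*(-24762 + 173641)) = sqrt(335636 + (-110507 + 10162)*148879) = sqrt(335636 - 100345*148879) = sqrt(335636 - 14939263255) = sqrt(-14938927619) = I*sqrt(14938927619)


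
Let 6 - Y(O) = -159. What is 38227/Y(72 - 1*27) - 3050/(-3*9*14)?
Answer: 2492176/10395 ≈ 239.75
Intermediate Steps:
Y(O) = 165 (Y(O) = 6 - 1*(-159) = 6 + 159 = 165)
38227/Y(72 - 1*27) - 3050/(-3*9*14) = 38227/165 - 3050/(-3*9*14) = 38227*(1/165) - 3050/((-27*14)) = 38227/165 - 3050/(-378) = 38227/165 - 3050*(-1/378) = 38227/165 + 1525/189 = 2492176/10395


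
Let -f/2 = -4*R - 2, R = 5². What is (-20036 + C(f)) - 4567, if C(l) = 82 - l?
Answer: -24725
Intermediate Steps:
R = 25
f = 204 (f = -2*(-4*25 - 2) = -2*(-100 - 2) = -2*(-102) = 204)
(-20036 + C(f)) - 4567 = (-20036 + (82 - 1*204)) - 4567 = (-20036 + (82 - 204)) - 4567 = (-20036 - 122) - 4567 = -20158 - 4567 = -24725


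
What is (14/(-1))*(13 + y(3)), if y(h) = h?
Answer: -224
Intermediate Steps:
(14/(-1))*(13 + y(3)) = (14/(-1))*(13 + 3) = (14*(-1))*16 = -14*16 = -224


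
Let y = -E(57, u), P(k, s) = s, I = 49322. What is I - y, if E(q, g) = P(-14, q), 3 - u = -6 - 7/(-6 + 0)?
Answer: 49379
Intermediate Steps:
u = 47/6 (u = 3 - (-6 - 7/(-6 + 0)) = 3 - (-6 - 7/(-6)) = 3 - (-6 - 7*(-⅙)) = 3 - (-6 + 7/6) = 3 - 1*(-29/6) = 3 + 29/6 = 47/6 ≈ 7.8333)
E(q, g) = q
y = -57 (y = -1*57 = -57)
I - y = 49322 - 1*(-57) = 49322 + 57 = 49379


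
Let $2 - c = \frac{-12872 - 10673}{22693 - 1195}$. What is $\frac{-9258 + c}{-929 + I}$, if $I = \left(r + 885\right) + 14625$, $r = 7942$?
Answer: $- \frac{198961943}{484199454} \approx -0.41091$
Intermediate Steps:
$c = \frac{66541}{21498}$ ($c = 2 - \frac{-12872 - 10673}{22693 - 1195} = 2 - - \frac{23545}{21498} = 2 + \frac{23545}{21498} = \frac{66541}{21498} \approx 3.0952$)
$I = 23452$ ($I = \left(7942 + 885\right) + 14625 = 8827 + 14625 = 23452$)
$\frac{-9258 + c}{-929 + I} = \frac{-9258 + \frac{66541}{21498}}{-929 + 23452} = - \frac{198961943}{21498 \cdot 22523} = \left(- \frac{198961943}{21498}\right) \frac{1}{22523} = - \frac{198961943}{484199454}$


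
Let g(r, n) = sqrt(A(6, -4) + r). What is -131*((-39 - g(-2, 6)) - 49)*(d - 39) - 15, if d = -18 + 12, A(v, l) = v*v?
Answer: -518775 - 5895*sqrt(34) ≈ -5.5315e+5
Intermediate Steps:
A(v, l) = v**2
g(r, n) = sqrt(36 + r) (g(r, n) = sqrt(6**2 + r) = sqrt(36 + r))
d = -6
-131*((-39 - g(-2, 6)) - 49)*(d - 39) - 15 = -131*((-39 - sqrt(36 - 2)) - 49)*(-6 - 39) - 15 = -131*((-39 - sqrt(34)) - 49)*(-45) - 15 = -131*(-88 - sqrt(34))*(-45) - 15 = -131*(3960 + 45*sqrt(34)) - 15 = (-518760 - 5895*sqrt(34)) - 15 = -518775 - 5895*sqrt(34)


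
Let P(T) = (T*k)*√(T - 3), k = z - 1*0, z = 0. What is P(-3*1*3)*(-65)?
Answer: 0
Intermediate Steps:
k = 0 (k = 0 - 1*0 = 0 + 0 = 0)
P(T) = 0 (P(T) = (T*0)*√(T - 3) = 0*√(-3 + T) = 0)
P(-3*1*3)*(-65) = 0*(-65) = 0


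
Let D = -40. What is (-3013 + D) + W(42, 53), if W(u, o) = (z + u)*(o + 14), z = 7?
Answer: 230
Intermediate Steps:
W(u, o) = (7 + u)*(14 + o) (W(u, o) = (7 + u)*(o + 14) = (7 + u)*(14 + o))
(-3013 + D) + W(42, 53) = (-3013 - 40) + (98 + 7*53 + 14*42 + 53*42) = -3053 + (98 + 371 + 588 + 2226) = -3053 + 3283 = 230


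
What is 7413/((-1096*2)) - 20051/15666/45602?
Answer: -1323974515177/391491710736 ≈ -3.3819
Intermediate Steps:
7413/((-1096*2)) - 20051/15666/45602 = 7413/(-2192) - 20051*1/15666*(1/45602) = 7413*(-1/2192) - 20051/15666*1/45602 = -7413/2192 - 20051/714400932 = -1323974515177/391491710736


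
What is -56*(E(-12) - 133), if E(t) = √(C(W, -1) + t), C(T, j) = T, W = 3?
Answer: 7448 - 168*I ≈ 7448.0 - 168.0*I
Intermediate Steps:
E(t) = √(3 + t)
-56*(E(-12) - 133) = -56*(√(3 - 12) - 133) = -56*(√(-9) - 133) = -56*(3*I - 133) = -56*(-133 + 3*I) = 7448 - 168*I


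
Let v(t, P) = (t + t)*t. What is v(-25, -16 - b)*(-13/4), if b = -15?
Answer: -8125/2 ≈ -4062.5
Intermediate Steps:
v(t, P) = 2*t² (v(t, P) = (2*t)*t = 2*t²)
v(-25, -16 - b)*(-13/4) = (2*(-25)²)*(-13/4) = (2*625)*((¼)*(-13)) = 1250*(-13/4) = -8125/2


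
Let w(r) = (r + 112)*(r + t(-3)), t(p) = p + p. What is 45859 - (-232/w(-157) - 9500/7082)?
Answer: 1191142246627/25973235 ≈ 45860.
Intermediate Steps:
t(p) = 2*p
w(r) = (-6 + r)*(112 + r) (w(r) = (r + 112)*(r + 2*(-3)) = (112 + r)*(r - 6) = (112 + r)*(-6 + r) = (-6 + r)*(112 + r))
45859 - (-232/w(-157) - 9500/7082) = 45859 - (-232/(-672 + (-157)² + 106*(-157)) - 9500/7082) = 45859 - (-232/(-672 + 24649 - 16642) - 9500*1/7082) = 45859 - (-232/7335 - 4750/3541) = 45859 - 1*(-35662762/25973235) = 45859 + 35662762/25973235 = 1191142246627/25973235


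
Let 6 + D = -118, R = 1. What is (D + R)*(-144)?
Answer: 17712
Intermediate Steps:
D = -124 (D = -6 - 118 = -124)
(D + R)*(-144) = (-124 + 1)*(-144) = -123*(-144) = 17712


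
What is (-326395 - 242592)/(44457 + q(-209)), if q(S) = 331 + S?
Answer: -568987/44579 ≈ -12.764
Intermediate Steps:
(-326395 - 242592)/(44457 + q(-209)) = (-326395 - 242592)/(44457 + (331 - 209)) = -568987/(44457 + 122) = -568987/44579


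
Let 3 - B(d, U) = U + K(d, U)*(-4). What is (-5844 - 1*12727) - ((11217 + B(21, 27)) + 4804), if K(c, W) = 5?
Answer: -34588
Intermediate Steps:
B(d, U) = 23 - U (B(d, U) = 3 - (U + 5*(-4)) = 3 - (U - 20) = 3 - (-20 + U) = 3 + (20 - U) = 23 - U)
(-5844 - 1*12727) - ((11217 + B(21, 27)) + 4804) = (-5844 - 1*12727) - ((11217 + (23 - 1*27)) + 4804) = (-5844 - 12727) - ((11217 + (23 - 27)) + 4804) = -18571 - ((11217 - 4) + 4804) = -18571 - (11213 + 4804) = -18571 - 1*16017 = -18571 - 16017 = -34588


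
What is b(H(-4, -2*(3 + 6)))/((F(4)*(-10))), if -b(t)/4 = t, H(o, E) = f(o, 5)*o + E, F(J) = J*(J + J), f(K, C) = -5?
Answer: 1/40 ≈ 0.025000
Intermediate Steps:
F(J) = 2*J**2 (F(J) = J*(2*J) = 2*J**2)
H(o, E) = E - 5*o (H(o, E) = -5*o + E = E - 5*o)
b(t) = -4*t
b(H(-4, -2*(3 + 6)))/((F(4)*(-10))) = (-4*(-2*(3 + 6) - 5*(-4)))/(((2*4**2)*(-10))) = (-4*(-2*9 + 20))/(((2*16)*(-10))) = (-4*(-18 + 20))/((32*(-10))) = -4*2/(-320) = -8*(-1/320) = 1/40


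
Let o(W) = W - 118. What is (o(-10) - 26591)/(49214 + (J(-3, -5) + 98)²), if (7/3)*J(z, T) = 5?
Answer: -1309231/2902887 ≈ -0.45101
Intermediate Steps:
J(z, T) = 15/7 (J(z, T) = (3/7)*5 = 15/7)
o(W) = -118 + W
(o(-10) - 26591)/(49214 + (J(-3, -5) + 98)²) = ((-118 - 10) - 26591)/(49214 + (15/7 + 98)²) = (-128 - 26591)/(49214 + (701/7)²) = -26719/(49214 + 491401/49) = -26719/2902887/49 = -26719*49/2902887 = -1309231/2902887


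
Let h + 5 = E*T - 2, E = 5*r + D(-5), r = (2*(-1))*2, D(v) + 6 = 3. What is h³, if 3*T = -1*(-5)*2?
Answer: -15813251/27 ≈ -5.8568e+5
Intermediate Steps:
T = 10/3 (T = (-1*(-5)*2)/3 = (5*2)/3 = (⅓)*10 = 10/3 ≈ 3.3333)
D(v) = -3 (D(v) = -6 + 3 = -3)
r = -4 (r = -2*2 = -4)
E = -23 (E = 5*(-4) - 3 = -20 - 3 = -23)
h = -251/3 (h = -5 + (-23*10/3 - 2) = -5 + (-230/3 - 2) = -5 - 236/3 = -251/3 ≈ -83.667)
h³ = (-251/3)³ = -15813251/27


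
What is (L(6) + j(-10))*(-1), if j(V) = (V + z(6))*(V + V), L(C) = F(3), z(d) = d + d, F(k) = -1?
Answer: 41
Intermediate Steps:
z(d) = 2*d
L(C) = -1
j(V) = 2*V*(12 + V) (j(V) = (V + 2*6)*(V + V) = (V + 12)*(2*V) = (12 + V)*(2*V) = 2*V*(12 + V))
(L(6) + j(-10))*(-1) = (-1 + 2*(-10)*(12 - 10))*(-1) = (-1 + 2*(-10)*2)*(-1) = (-1 - 40)*(-1) = -41*(-1) = 41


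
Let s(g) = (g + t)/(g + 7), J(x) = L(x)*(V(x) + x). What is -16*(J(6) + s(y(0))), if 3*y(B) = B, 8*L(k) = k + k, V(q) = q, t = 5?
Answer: -2096/7 ≈ -299.43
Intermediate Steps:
L(k) = k/4 (L(k) = (k + k)/8 = (2*k)/8 = k/4)
y(B) = B/3
J(x) = x²/2 (J(x) = (x/4)*(x + x) = (x/4)*(2*x) = x²/2)
s(g) = (5 + g)/(7 + g) (s(g) = (g + 5)/(g + 7) = (5 + g)/(7 + g))
-16*(J(6) + s(y(0))) = -16*((½)*6² + (5 + (⅓)*0)/(7 + (⅓)*0)) = -16*((½)*36 + (5 + 0)/(7 + 0)) = -16*(18 + 5/7) = -16*131/7 = -2096/7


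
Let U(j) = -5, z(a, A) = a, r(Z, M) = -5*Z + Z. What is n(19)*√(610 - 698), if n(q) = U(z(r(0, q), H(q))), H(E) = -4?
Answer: -10*I*√22 ≈ -46.904*I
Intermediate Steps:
r(Z, M) = -4*Z
n(q) = -5
n(19)*√(610 - 698) = -5*√(610 - 698) = -10*I*√22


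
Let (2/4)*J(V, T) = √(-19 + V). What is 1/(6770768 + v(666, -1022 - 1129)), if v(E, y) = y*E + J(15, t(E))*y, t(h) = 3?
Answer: 2669101/14248237310810 + 2151*I/7124118655405 ≈ 1.8733e-7 + 3.0193e-10*I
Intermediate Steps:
J(V, T) = 2*√(-19 + V)
v(E, y) = E*y + 4*I*y (v(E, y) = y*E + (2*√(-19 + 15))*y = E*y + (2*√(-4))*y = E*y + (2*(2*I))*y = E*y + (4*I)*y = E*y + 4*I*y)
1/(6770768 + v(666, -1022 - 1129)) = 1/(6770768 + (-1022 - 1129)*(666 + 4*I)) = 1/(6770768 - 2151*(666 + 4*I)) = 1/(6770768 + (-1432566 - 8604*I)) = 1/(5338202 - 8604*I) = (5338202 + 8604*I)/28496474621620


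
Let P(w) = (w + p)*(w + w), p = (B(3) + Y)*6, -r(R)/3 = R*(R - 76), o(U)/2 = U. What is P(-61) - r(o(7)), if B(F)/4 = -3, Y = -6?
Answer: 18014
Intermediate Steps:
o(U) = 2*U
B(F) = -12 (B(F) = 4*(-3) = -12)
r(R) = -3*R*(-76 + R) (r(R) = -3*R*(R - 76) = -3*R*(-76 + R))
p = -108 (p = (-12 - 6)*6 = -18*6 = -108)
P(w) = 2*w*(-108 + w) (P(w) = (w - 108)*(w + w) = (-108 + w)*(2*w) = 2*w*(-108 + w))
P(-61) - r(o(7)) = 2*(-61)*(-108 - 61) - 3*2*7*(76 - 2*7) = 2*(-61)*(-169) - 3*14*(76 - 1*14) = 20618 - 3*14*(76 - 14) = 20618 - 3*14*62 = 20618 - 1*2604 = 20618 - 2604 = 18014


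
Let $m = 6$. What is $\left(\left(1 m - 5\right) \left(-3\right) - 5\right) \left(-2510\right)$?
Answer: $20080$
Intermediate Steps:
$\left(\left(1 m - 5\right) \left(-3\right) - 5\right) \left(-2510\right) = \left(\left(1 \cdot 6 - 5\right) \left(-3\right) - 5\right) \left(-2510\right) = \left(\left(6 - 5\right) \left(-3\right) - 5\right) \left(-2510\right) = \left(1 \left(-3\right) - 5\right) \left(-2510\right) = \left(-3 - 5\right) \left(-2510\right) = \left(-8\right) \left(-2510\right) = 20080$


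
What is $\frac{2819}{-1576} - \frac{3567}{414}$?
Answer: $- \frac{1131443}{108744} \approx -10.405$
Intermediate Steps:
$\frac{2819}{-1576} - \frac{3567}{414} = 2819 \left(- \frac{1}{1576}\right) - \frac{1189}{138} = - \frac{2819}{1576} - \frac{1189}{138} = - \frac{1131443}{108744}$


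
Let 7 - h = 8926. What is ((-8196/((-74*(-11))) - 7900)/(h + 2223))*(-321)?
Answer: -172237793/454212 ≈ -379.20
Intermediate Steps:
h = -8919 (h = 7 - 1*8926 = 7 - 8926 = -8919)
((-8196/((-74*(-11))) - 7900)/(h + 2223))*(-321) = ((-8196/((-74*(-11))) - 7900)/(-8919 + 2223))*(-321) = ((-8196/814 - 7900)/(-6696))*(-321) = ((-8196*1/814 - 7900)*(-1/6696))*(-321) = ((-4098/407 - 7900)*(-1/6696))*(-321) = -3219398/407*(-1/6696)*(-321) = (1609699/1362636)*(-321) = -172237793/454212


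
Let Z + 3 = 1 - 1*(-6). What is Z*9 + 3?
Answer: 39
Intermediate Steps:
Z = 4 (Z = -3 + (1 - 1*(-6)) = -3 + (1 + 6) = -3 + 7 = 4)
Z*9 + 3 = 4*9 + 3 = 36 + 3 = 39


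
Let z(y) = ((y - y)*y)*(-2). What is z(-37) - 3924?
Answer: -3924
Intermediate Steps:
z(y) = 0 (z(y) = (0*y)*(-2) = 0*(-2) = 0)
z(-37) - 3924 = 0 - 3924 = -3924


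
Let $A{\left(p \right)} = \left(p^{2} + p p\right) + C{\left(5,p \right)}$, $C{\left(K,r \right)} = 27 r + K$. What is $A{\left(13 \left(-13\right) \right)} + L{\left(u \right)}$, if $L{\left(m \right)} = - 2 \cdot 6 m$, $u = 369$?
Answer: $48136$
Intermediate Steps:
$C{\left(K,r \right)} = K + 27 r$
$A{\left(p \right)} = 5 + 2 p^{2} + 27 p$ ($A{\left(p \right)} = \left(p^{2} + p p\right) + \left(5 + 27 p\right) = \left(p^{2} + p^{2}\right) + \left(5 + 27 p\right) = 2 p^{2} + \left(5 + 27 p\right) = 5 + 2 p^{2} + 27 p$)
$L{\left(m \right)} = - 12 m$
$A{\left(13 \left(-13\right) \right)} + L{\left(u \right)} = \left(5 + 2 \left(13 \left(-13\right)\right)^{2} + 27 \cdot 13 \left(-13\right)\right) - 4428 = \left(5 + 2 \left(-169\right)^{2} + 27 \left(-169\right)\right) - 4428 = \left(5 + 2 \cdot 28561 - 4563\right) - 4428 = \left(5 + 57122 - 4563\right) - 4428 = 52564 - 4428 = 48136$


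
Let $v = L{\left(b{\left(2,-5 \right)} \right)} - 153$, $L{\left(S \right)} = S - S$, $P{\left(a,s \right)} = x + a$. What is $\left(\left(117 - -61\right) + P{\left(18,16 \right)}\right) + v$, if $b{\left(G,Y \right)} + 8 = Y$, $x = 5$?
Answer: $48$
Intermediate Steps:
$b{\left(G,Y \right)} = -8 + Y$
$P{\left(a,s \right)} = 5 + a$
$L{\left(S \right)} = 0$
$v = -153$ ($v = 0 - 153 = -153$)
$\left(\left(117 - -61\right) + P{\left(18,16 \right)}\right) + v = \left(\left(117 - -61\right) + \left(5 + 18\right)\right) - 153 = \left(\left(117 + 61\right) + 23\right) - 153 = \left(178 + 23\right) - 153 = 201 - 153 = 48$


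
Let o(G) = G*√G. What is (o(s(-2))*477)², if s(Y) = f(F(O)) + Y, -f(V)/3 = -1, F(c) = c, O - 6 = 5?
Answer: 227529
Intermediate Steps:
O = 11 (O = 6 + 5 = 11)
f(V) = 3 (f(V) = -3*(-1) = 3)
s(Y) = 3 + Y
o(G) = G^(3/2)
(o(s(-2))*477)² = ((3 - 2)^(3/2)*477)² = (1^(3/2)*477)² = (1*477)² = 477² = 227529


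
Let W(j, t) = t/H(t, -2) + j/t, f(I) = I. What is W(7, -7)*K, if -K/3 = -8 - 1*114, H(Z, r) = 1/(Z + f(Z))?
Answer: 35502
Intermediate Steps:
H(Z, r) = 1/(2*Z) (H(Z, r) = 1/(Z + Z) = 1/(2*Z))
K = 366 (K = -3*(-8 - 1*114) = -3*(-8 - 114) = -3*(-122) = 366)
W(j, t) = 2*t² + j/t (W(j, t) = t/((1/(2*t))) + j/t = t*(2*t) + j/t = 2*t² + j/t)
W(7, -7)*K = ((7 + 2*(-7)³)/(-7))*366 = -(7 + 2*(-343))/7*366 = -(7 - 686)/7*366 = -⅐*(-679)*366 = 97*366 = 35502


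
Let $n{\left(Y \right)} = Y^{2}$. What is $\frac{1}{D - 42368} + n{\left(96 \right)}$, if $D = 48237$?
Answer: $\frac{54088705}{5869} \approx 9216.0$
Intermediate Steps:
$\frac{1}{D - 42368} + n{\left(96 \right)} = \frac{1}{48237 - 42368} + 96^{2} = \frac{1}{5869} + 9216 = \frac{54088705}{5869}$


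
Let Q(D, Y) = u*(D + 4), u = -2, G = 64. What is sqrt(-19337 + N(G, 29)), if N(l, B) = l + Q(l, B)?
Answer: I*sqrt(19409) ≈ 139.32*I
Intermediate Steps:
Q(D, Y) = -8 - 2*D (Q(D, Y) = -2*(D + 4) = -2*(4 + D) = -8 - 2*D)
N(l, B) = -8 - l (N(l, B) = l + (-8 - 2*l) = -8 - l)
sqrt(-19337 + N(G, 29)) = sqrt(-19337 + (-8 - 1*64)) = sqrt(-19337 + (-8 - 64)) = sqrt(-19337 - 72) = sqrt(-19409) = I*sqrt(19409)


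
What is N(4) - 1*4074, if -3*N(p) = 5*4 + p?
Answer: -4082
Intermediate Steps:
N(p) = -20/3 - p/3 (N(p) = -(5*4 + p)/3 = -(20 + p)/3 = -20/3 - p/3)
N(4) - 1*4074 = (-20/3 - ⅓*4) - 1*4074 = (-20/3 - 4/3) - 4074 = -8 - 4074 = -4082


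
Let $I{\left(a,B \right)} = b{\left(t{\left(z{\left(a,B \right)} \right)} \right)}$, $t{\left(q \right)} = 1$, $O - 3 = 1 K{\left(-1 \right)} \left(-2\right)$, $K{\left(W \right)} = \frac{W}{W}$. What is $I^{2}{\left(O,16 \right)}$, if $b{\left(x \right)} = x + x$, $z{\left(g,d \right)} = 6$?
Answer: $4$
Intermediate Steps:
$K{\left(W \right)} = 1$
$O = 1$ ($O = 3 + 1 \cdot 1 \left(-2\right) = 3 + 1 \left(-2\right) = 3 - 2 = 1$)
$b{\left(x \right)} = 2 x$
$I{\left(a,B \right)} = 2$ ($I{\left(a,B \right)} = 2 \cdot 1 = 2$)
$I^{2}{\left(O,16 \right)} = 2^{2} = 4$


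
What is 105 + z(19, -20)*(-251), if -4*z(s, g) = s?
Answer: 5189/4 ≈ 1297.3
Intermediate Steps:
z(s, g) = -s/4
105 + z(19, -20)*(-251) = 105 - ¼*19*(-251) = 105 - 19/4*(-251) = 105 + 4769/4 = 5189/4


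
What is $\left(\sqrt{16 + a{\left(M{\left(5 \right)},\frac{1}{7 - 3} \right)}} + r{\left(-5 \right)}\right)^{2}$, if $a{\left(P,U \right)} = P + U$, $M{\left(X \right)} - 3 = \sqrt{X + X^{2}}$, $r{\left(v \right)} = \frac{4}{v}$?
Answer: $\frac{\left(-8 + 5 \sqrt{77 + 4 \sqrt{30}}\right)^{2}}{100} \approx 17.411$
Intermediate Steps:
$M{\left(X \right)} = 3 + \sqrt{X + X^{2}}$
$\left(\sqrt{16 + a{\left(M{\left(5 \right)},\frac{1}{7 - 3} \right)}} + r{\left(-5 \right)}\right)^{2} = \left(\sqrt{16 + \left(\left(3 + \sqrt{5 \left(1 + 5\right)}\right) + \frac{1}{7 - 3}\right)} + \frac{4}{-5}\right)^{2} = \left(\sqrt{16 + \left(\left(3 + \sqrt{5 \cdot 6}\right) + \frac{1}{4}\right)} + 4 \left(- \frac{1}{5}\right)\right)^{2} = \left(\sqrt{16 + \left(\left(3 + \sqrt{30}\right) + \frac{1}{4}\right)} - \frac{4}{5}\right)^{2} = \left(\sqrt{16 + \left(\frac{13}{4} + \sqrt{30}\right)} - \frac{4}{5}\right)^{2} = \left(\sqrt{\frac{77}{4} + \sqrt{30}} - \frac{4}{5}\right)^{2} = \left(- \frac{4}{5} + \sqrt{\frac{77}{4} + \sqrt{30}}\right)^{2}$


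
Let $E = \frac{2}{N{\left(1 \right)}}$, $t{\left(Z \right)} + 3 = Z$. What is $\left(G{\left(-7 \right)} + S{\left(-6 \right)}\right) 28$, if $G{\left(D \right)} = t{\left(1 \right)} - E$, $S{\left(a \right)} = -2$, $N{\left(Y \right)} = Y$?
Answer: $-168$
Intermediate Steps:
$t{\left(Z \right)} = -3 + Z$
$E = 2$ ($E = \frac{2}{1} = 2 \cdot 1 = 2$)
$G{\left(D \right)} = -4$ ($G{\left(D \right)} = \left(-3 + 1\right) - 2 = -2 - 2 = -4$)
$\left(G{\left(-7 \right)} + S{\left(-6 \right)}\right) 28 = \left(-4 - 2\right) 28 = \left(-6\right) 28 = -168$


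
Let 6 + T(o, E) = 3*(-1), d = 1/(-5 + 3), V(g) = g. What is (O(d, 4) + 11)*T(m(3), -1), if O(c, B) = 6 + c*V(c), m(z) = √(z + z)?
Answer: -621/4 ≈ -155.25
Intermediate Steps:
m(z) = √2*√z (m(z) = √(2*z) = √2*√z)
d = -½ (d = 1/(-2) = -½ ≈ -0.50000)
T(o, E) = -9 (T(o, E) = -6 + 3*(-1) = -6 - 3 = -9)
O(c, B) = 6 + c² (O(c, B) = 6 + c*c = 6 + c²)
(O(d, 4) + 11)*T(m(3), -1) = ((6 + (-½)²) + 11)*(-9) = ((6 + ¼) + 11)*(-9) = (25/4 + 11)*(-9) = (69/4)*(-9) = -621/4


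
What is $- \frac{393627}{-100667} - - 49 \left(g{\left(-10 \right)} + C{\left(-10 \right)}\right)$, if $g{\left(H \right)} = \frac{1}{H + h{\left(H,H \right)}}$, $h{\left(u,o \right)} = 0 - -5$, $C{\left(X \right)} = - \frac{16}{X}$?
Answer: $\frac{36496916}{503335} \approx 72.51$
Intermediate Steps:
$h{\left(u,o \right)} = 5$ ($h{\left(u,o \right)} = 0 + 5 = 5$)
$g{\left(H \right)} = \frac{1}{5 + H}$ ($g{\left(H \right)} = \frac{1}{H + 5} = \frac{1}{5 + H}$)
$- \frac{393627}{-100667} - - 49 \left(g{\left(-10 \right)} + C{\left(-10 \right)}\right) = - \frac{393627}{-100667} - - 49 \left(\frac{1}{5 - 10} - \frac{16}{-10}\right) = \left(-393627\right) \left(- \frac{1}{100667}\right) - - 49 \left(\frac{1}{-5} - - \frac{8}{5}\right) = \frac{393627}{100667} - - 49 \left(- \frac{1}{5} + \frac{8}{5}\right) = \frac{393627}{100667} - \left(-49\right) \frac{7}{5} = \frac{393627}{100667} - - \frac{343}{5} = \frac{393627}{100667} + \frac{343}{5} = \frac{36496916}{503335}$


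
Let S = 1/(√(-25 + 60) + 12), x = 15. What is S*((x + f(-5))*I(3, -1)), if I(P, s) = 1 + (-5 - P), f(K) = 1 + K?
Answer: -924/109 + 77*√35/109 ≈ -4.2978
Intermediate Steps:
I(P, s) = -4 - P
S = 1/(12 + √35) (S = 1/(√35 + 12) = 1/(12 + √35) ≈ 0.055816)
S*((x + f(-5))*I(3, -1)) = (12/109 - √35/109)*((15 + (1 - 5))*(-4 - 1*3)) = (12/109 - √35/109)*((15 - 4)*(-4 - 3)) = (12/109 - √35/109)*(11*(-7)) = (12/109 - √35/109)*(-77) = -924/109 + 77*√35/109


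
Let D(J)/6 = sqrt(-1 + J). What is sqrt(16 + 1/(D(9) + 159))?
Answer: sqrt(7635 + 576*sqrt(2))/(3*sqrt(53 + 4*sqrt(2))) ≈ 4.0007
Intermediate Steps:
D(J) = 6*sqrt(-1 + J)
sqrt(16 + 1/(D(9) + 159)) = sqrt(16 + 1/(6*sqrt(-1 + 9) + 159)) = sqrt(16 + 1/(6*sqrt(8) + 159)) = sqrt(16 + 1/(6*(2*sqrt(2)) + 159)) = sqrt(16 + 1/(12*sqrt(2) + 159)) = sqrt(16 + 1/(159 + 12*sqrt(2)))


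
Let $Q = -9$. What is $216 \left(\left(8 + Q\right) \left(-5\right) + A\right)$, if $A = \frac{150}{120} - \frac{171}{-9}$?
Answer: $5454$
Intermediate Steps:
$A = \frac{81}{4}$ ($A = 150 \cdot \frac{1}{120} - -19 = \frac{5}{4} + 19 = \frac{81}{4} \approx 20.25$)
$216 \left(\left(8 + Q\right) \left(-5\right) + A\right) = 216 \left(\left(8 - 9\right) \left(-5\right) + \frac{81}{4}\right) = 216 \left(\left(-1\right) \left(-5\right) + \frac{81}{4}\right) = 216 \left(5 + \frac{81}{4}\right) = 216 \cdot \frac{101}{4} = 5454$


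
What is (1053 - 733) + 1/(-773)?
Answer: 247359/773 ≈ 320.00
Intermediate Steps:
(1053 - 733) + 1/(-773) = 320 - 1/773 = 247359/773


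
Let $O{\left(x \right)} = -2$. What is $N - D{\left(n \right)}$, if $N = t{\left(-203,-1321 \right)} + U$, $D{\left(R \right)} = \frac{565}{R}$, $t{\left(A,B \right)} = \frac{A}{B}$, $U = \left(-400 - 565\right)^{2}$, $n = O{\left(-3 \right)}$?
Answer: $\frac{2461043221}{2642} \approx 9.3151 \cdot 10^{5}$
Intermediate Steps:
$n = -2$
$U = 931225$ ($U = \left(-965\right)^{2} = 931225$)
$N = \frac{1230148428}{1321}$ ($N = - \frac{203}{-1321} + 931225 = \left(-203\right) \left(- \frac{1}{1321}\right) + 931225 = \frac{203}{1321} + 931225 = \frac{1230148428}{1321} \approx 9.3123 \cdot 10^{5}$)
$N - D{\left(n \right)} = \frac{1230148428}{1321} - \frac{565}{-2} = \frac{1230148428}{1321} - 565 \left(- \frac{1}{2}\right) = \frac{1230148428}{1321} - - \frac{565}{2} = \frac{1230148428}{1321} + \frac{565}{2} = \frac{2461043221}{2642}$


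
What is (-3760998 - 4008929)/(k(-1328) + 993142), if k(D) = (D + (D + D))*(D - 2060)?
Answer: -7769927/14490934 ≈ -0.53619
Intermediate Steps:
k(D) = 3*D*(-2060 + D) (k(D) = (D + 2*D)*(-2060 + D) = (3*D)*(-2060 + D) = 3*D*(-2060 + D))
(-3760998 - 4008929)/(k(-1328) + 993142) = (-3760998 - 4008929)/(3*(-1328)*(-2060 - 1328) + 993142) = -7769927/(3*(-1328)*(-3388) + 993142) = -7769927/(13497792 + 993142) = -7769927/14490934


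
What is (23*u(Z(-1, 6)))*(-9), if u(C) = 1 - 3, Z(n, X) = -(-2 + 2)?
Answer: 414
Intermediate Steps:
Z(n, X) = 0 (Z(n, X) = -1*0 = 0)
u(C) = -2
(23*u(Z(-1, 6)))*(-9) = (23*(-2))*(-9) = -46*(-9) = 414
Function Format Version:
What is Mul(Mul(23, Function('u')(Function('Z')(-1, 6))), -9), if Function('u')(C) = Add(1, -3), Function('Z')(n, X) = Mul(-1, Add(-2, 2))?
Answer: 414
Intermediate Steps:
Function('Z')(n, X) = 0 (Function('Z')(n, X) = Mul(-1, 0) = 0)
Function('u')(C) = -2
Mul(Mul(23, Function('u')(Function('Z')(-1, 6))), -9) = Mul(Mul(23, -2), -9) = Mul(-46, -9) = 414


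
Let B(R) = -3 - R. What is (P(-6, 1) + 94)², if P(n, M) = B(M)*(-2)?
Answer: 10404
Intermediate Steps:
P(n, M) = 6 + 2*M (P(n, M) = (-3 - M)*(-2) = 6 + 2*M)
(P(-6, 1) + 94)² = ((6 + 2*1) + 94)² = ((6 + 2) + 94)² = (8 + 94)² = 102² = 10404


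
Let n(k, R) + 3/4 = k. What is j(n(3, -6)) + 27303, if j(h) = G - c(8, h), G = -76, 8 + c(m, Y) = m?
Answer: 27227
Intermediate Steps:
n(k, R) = -¾ + k
c(m, Y) = -8 + m
j(h) = -76 (j(h) = -76 - (-8 + 8) = -76 - 1*0 = -76 + 0 = -76)
j(n(3, -6)) + 27303 = -76 + 27303 = 27227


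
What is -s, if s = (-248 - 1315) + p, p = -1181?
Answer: 2744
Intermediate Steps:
s = -2744 (s = (-248 - 1315) - 1181 = -1563 - 1181 = -2744)
-s = -1*(-2744) = 2744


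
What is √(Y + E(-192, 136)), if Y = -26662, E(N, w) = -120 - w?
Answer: I*√26918 ≈ 164.07*I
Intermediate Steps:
√(Y + E(-192, 136)) = √(-26662 + (-120 - 1*136)) = √(-26662 + (-120 - 136)) = √(-26662 - 256) = √(-26918) = I*√26918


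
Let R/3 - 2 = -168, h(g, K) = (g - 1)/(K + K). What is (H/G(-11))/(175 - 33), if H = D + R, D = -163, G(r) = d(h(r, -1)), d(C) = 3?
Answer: -661/426 ≈ -1.5516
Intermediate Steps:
h(g, K) = (-1 + g)/(2*K) (h(g, K) = (-1 + g)/((2*K)) = (-1 + g)*(1/(2*K)) = (-1 + g)/(2*K))
R = -498 (R = 6 + 3*(-168) = 6 - 504 = -498)
G(r) = 3
H = -661 (H = -163 - 498 = -661)
(H/G(-11))/(175 - 33) = (-661/3)/(175 - 33) = -661*1/3/142 = -661/3*1/142 = -661/426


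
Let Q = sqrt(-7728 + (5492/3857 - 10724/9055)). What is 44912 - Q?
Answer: 44912 - 2*I*sqrt(2356513025992154470)/34925135 ≈ 44912.0 - 87.908*I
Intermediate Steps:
Q = 2*I*sqrt(2356513025992154470)/34925135 (Q = sqrt(-7728 + (5492*(1/3857) - 10724*1/9055)) = sqrt(-7728 + (5492/3857 - 10724/9055)) = sqrt(-7728 + 8367592/34925135) = sqrt(-269893075688/34925135) = 2*I*sqrt(2356513025992154470)/34925135 ≈ 87.908*I)
44912 - Q = 44912 - 2*I*sqrt(2356513025992154470)/34925135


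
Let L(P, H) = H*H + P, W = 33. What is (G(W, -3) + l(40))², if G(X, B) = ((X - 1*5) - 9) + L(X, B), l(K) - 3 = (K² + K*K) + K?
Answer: 10916416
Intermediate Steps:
l(K) = 3 + K + 2*K² (l(K) = 3 + ((K² + K*K) + K) = 3 + ((K² + K²) + K) = 3 + (2*K² + K) = 3 + (K + 2*K²) = 3 + K + 2*K²)
L(P, H) = P + H² (L(P, H) = H² + P = P + H²)
G(X, B) = -14 + B² + 2*X (G(X, B) = ((X - 1*5) - 9) + (X + B²) = ((X - 5) - 9) + (X + B²) = ((-5 + X) - 9) + (X + B²) = (-14 + X) + (X + B²) = -14 + B² + 2*X)
(G(W, -3) + l(40))² = ((-14 + (-3)² + 2*33) + (3 + 40 + 2*40²))² = ((-14 + 9 + 66) + (3 + 40 + 2*1600))² = (61 + (3 + 40 + 3200))² = (61 + 3243)² = 3304² = 10916416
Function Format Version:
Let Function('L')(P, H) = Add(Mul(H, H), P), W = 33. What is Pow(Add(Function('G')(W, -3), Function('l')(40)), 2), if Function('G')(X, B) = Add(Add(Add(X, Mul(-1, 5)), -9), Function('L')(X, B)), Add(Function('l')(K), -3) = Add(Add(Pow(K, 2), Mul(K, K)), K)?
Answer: 10916416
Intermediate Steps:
Function('l')(K) = Add(3, K, Mul(2, Pow(K, 2))) (Function('l')(K) = Add(3, Add(Add(Pow(K, 2), Mul(K, K)), K)) = Add(3, Add(Add(Pow(K, 2), Pow(K, 2)), K)) = Add(3, Add(Mul(2, Pow(K, 2)), K)) = Add(3, Add(K, Mul(2, Pow(K, 2)))) = Add(3, K, Mul(2, Pow(K, 2))))
Function('L')(P, H) = Add(P, Pow(H, 2)) (Function('L')(P, H) = Add(Pow(H, 2), P) = Add(P, Pow(H, 2)))
Function('G')(X, B) = Add(-14, Pow(B, 2), Mul(2, X)) (Function('G')(X, B) = Add(Add(Add(X, Mul(-1, 5)), -9), Add(X, Pow(B, 2))) = Add(Add(Add(X, -5), -9), Add(X, Pow(B, 2))) = Add(Add(Add(-5, X), -9), Add(X, Pow(B, 2))) = Add(Add(-14, X), Add(X, Pow(B, 2))) = Add(-14, Pow(B, 2), Mul(2, X)))
Pow(Add(Function('G')(W, -3), Function('l')(40)), 2) = Pow(Add(Add(-14, Pow(-3, 2), Mul(2, 33)), Add(3, 40, Mul(2, Pow(40, 2)))), 2) = Pow(Add(Add(-14, 9, 66), Add(3, 40, Mul(2, 1600))), 2) = Pow(Add(61, Add(3, 40, 3200)), 2) = Pow(Add(61, 3243), 2) = Pow(3304, 2) = 10916416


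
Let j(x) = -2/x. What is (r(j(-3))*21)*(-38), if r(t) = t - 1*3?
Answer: 1862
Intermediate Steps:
r(t) = -3 + t (r(t) = t - 3 = -3 + t)
(r(j(-3))*21)*(-38) = ((-3 - 2/(-3))*21)*(-38) = ((-3 - 2*(-⅓))*21)*(-38) = ((-3 + ⅔)*21)*(-38) = -7/3*21*(-38) = -49*(-38) = 1862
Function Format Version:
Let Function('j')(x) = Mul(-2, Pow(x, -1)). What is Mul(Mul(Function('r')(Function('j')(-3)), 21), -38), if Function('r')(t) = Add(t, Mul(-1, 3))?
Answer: 1862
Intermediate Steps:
Function('r')(t) = Add(-3, t) (Function('r')(t) = Add(t, -3) = Add(-3, t))
Mul(Mul(Function('r')(Function('j')(-3)), 21), -38) = Mul(Mul(Add(-3, Mul(-2, Pow(-3, -1))), 21), -38) = Mul(Mul(Add(-3, Mul(-2, Rational(-1, 3))), 21), -38) = Mul(Mul(Add(-3, Rational(2, 3)), 21), -38) = Mul(Mul(Rational(-7, 3), 21), -38) = Mul(-49, -38) = 1862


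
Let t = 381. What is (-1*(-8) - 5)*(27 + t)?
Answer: 1224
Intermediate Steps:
(-1*(-8) - 5)*(27 + t) = (-1*(-8) - 5)*(27 + 381) = (8 - 5)*408 = 3*408 = 1224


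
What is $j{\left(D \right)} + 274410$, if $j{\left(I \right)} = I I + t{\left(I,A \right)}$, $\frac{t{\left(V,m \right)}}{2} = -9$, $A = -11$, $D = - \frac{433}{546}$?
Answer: $\frac{81800832961}{298116} \approx 2.7439 \cdot 10^{5}$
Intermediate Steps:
$D = - \frac{433}{546}$ ($D = \left(-433\right) \frac{1}{546} = - \frac{433}{546} \approx -0.79304$)
$t{\left(V,m \right)} = -18$ ($t{\left(V,m \right)} = 2 \left(-9\right) = -18$)
$j{\left(I \right)} = -18 + I^{2}$ ($j{\left(I \right)} = I I - 18 = I^{2} - 18 = -18 + I^{2}$)
$j{\left(D \right)} + 274410 = \left(-18 + \left(- \frac{433}{546}\right)^{2}\right) + 274410 = \left(-18 + \frac{187489}{298116}\right) + 274410 = - \frac{5178599}{298116} + 274410 = \frac{81800832961}{298116}$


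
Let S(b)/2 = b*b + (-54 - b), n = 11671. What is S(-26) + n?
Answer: 12967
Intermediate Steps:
S(b) = -108 - 2*b + 2*b**2 (S(b) = 2*(b*b + (-54 - b)) = 2*(b**2 + (-54 - b)) = 2*(-54 + b**2 - b) = -108 - 2*b + 2*b**2)
S(-26) + n = (-108 - 2*(-26) + 2*(-26)**2) + 11671 = (-108 + 52 + 2*676) + 11671 = (-108 + 52 + 1352) + 11671 = 1296 + 11671 = 12967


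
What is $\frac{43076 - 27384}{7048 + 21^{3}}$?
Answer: $\frac{15692}{16309} \approx 0.96217$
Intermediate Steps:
$\frac{43076 - 27384}{7048 + 21^{3}} = \frac{15692}{7048 + 9261} = \frac{15692}{16309}$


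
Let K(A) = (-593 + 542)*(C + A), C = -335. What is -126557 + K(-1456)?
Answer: -35216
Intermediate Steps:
K(A) = 17085 - 51*A (K(A) = (-593 + 542)*(-335 + A) = -51*(-335 + A) = 17085 - 51*A)
-126557 + K(-1456) = -126557 + (17085 - 51*(-1456)) = -126557 + (17085 + 74256) = -126557 + 91341 = -35216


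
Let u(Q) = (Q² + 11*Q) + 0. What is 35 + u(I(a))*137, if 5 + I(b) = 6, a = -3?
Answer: 1679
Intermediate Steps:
I(b) = 1 (I(b) = -5 + 6 = 1)
u(Q) = Q² + 11*Q
35 + u(I(a))*137 = 35 + (1*(11 + 1))*137 = 35 + (1*12)*137 = 35 + 12*137 = 35 + 1644 = 1679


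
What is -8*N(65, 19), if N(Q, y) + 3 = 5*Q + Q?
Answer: -3096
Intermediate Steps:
N(Q, y) = -3 + 6*Q (N(Q, y) = -3 + (5*Q + Q) = -3 + 6*Q)
-8*N(65, 19) = -8*(-3 + 6*65) = -8*(-3 + 390) = -8*387 = -3096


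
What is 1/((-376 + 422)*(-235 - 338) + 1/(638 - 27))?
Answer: -611/16104737 ≈ -3.7939e-5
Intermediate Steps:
1/((-376 + 422)*(-235 - 338) + 1/(638 - 27)) = 1/(46*(-573) + 1/611) = 1/(-26358 + 1/611) = 1/(-16104737/611) = -611/16104737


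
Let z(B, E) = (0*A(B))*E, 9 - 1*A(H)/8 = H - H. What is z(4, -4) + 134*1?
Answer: 134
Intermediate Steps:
A(H) = 72 (A(H) = 72 - 8*(H - H) = 72 - 8*0 = 72 + 0 = 72)
z(B, E) = 0 (z(B, E) = (0*72)*E = 0*E = 0)
z(4, -4) + 134*1 = 0 + 134*1 = 0 + 134 = 134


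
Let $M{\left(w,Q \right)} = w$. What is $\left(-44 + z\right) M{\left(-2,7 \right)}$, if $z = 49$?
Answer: $-10$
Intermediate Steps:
$\left(-44 + z\right) M{\left(-2,7 \right)} = \left(-44 + 49\right) \left(-2\right) = 5 \left(-2\right) = -10$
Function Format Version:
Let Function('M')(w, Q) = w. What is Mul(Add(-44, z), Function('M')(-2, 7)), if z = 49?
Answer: -10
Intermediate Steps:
Mul(Add(-44, z), Function('M')(-2, 7)) = Mul(Add(-44, 49), -2) = Mul(5, -2) = -10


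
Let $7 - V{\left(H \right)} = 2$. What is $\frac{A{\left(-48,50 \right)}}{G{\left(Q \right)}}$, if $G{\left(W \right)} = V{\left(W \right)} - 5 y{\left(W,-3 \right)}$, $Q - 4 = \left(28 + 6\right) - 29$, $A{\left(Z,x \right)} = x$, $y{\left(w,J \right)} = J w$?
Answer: $\frac{5}{14} \approx 0.35714$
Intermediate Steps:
$V{\left(H \right)} = 5$ ($V{\left(H \right)} = 7 - 2 = 5$)
$Q = 9$ ($Q = 4 + \left(\left(28 + 6\right) - 29\right) = 4 + \left(34 - 29\right) = 4 + 5 = 9$)
$G{\left(W \right)} = 5 + 15 W$ ($G{\left(W \right)} = 5 - 5 \left(- 3 W\right) = 5 + 15 W$)
$\frac{A{\left(-48,50 \right)}}{G{\left(Q \right)}} = \frac{50}{5 + 15 \cdot 9} = \frac{50}{5 + 135} = \frac{50}{140} = 50 \cdot \frac{1}{140} = \frac{5}{14}$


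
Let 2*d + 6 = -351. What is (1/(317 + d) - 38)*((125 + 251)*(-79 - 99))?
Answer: 704350272/277 ≈ 2.5428e+6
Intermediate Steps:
d = -357/2 (d = -3 + (1/2)*(-351) = -3 - 351/2 = -357/2 ≈ -178.50)
(1/(317 + d) - 38)*((125 + 251)*(-79 - 99)) = (1/(317 - 357/2) - 38)*((125 + 251)*(-79 - 99)) = (1/(277/2) - 38)*(376*(-178)) = (2/277 - 38)*(-66928) = -10524/277*(-66928) = 704350272/277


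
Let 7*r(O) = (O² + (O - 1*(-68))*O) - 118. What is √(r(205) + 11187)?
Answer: √1233267/7 ≈ 158.65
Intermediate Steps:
r(O) = -118/7 + O²/7 + O*(68 + O)/7 (r(O) = ((O² + (O - 1*(-68))*O) - 118)/7 = ((O² + (O + 68)*O) - 118)/7 = ((O² + (68 + O)*O) - 118)/7 = ((O² + O*(68 + O)) - 118)/7 = (-118 + O² + O*(68 + O))/7 = -118/7 + O²/7 + O*(68 + O)/7)
√(r(205) + 11187) = √((-118/7 + (2/7)*205² + (68/7)*205) + 11187) = √((-118/7 + (2/7)*42025 + 13940/7) + 11187) = √((-118/7 + 84050/7 + 13940/7) + 11187) = √(97872/7 + 11187) = √(176181/7) = √1233267/7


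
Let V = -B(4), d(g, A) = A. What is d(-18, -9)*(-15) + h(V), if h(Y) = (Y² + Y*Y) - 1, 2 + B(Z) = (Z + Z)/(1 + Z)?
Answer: 3358/25 ≈ 134.32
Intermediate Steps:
B(Z) = -2 + 2*Z/(1 + Z) (B(Z) = -2 + (Z + Z)/(1 + Z) = -2 + (2*Z)/(1 + Z) = -2 + 2*Z/(1 + Z))
V = ⅖ (V = -(-2)/(1 + 4) = -(-2)/5 = -1*(-⅖) = ⅖ ≈ 0.40000)
h(Y) = -1 + 2*Y² (h(Y) = (Y² + Y²) - 1 = 2*Y² - 1 = -1 + 2*Y²)
d(-18, -9)*(-15) + h(V) = -9*(-15) + (-1 + 2*(⅖)²) = 135 + (-1 + 2*(4/25)) = 135 + (-1 + 8/25) = 135 - 17/25 = 3358/25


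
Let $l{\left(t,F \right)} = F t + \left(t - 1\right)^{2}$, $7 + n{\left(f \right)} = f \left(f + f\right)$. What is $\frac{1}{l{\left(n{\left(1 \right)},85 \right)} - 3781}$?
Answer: $- \frac{1}{4170} \approx -0.00023981$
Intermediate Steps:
$n{\left(f \right)} = -7 + 2 f^{2}$ ($n{\left(f \right)} = -7 + f \left(f + f\right) = -7 + f 2 f = -7 + 2 f^{2}$)
$l{\left(t,F \right)} = \left(-1 + t\right)^{2} + F t$ ($l{\left(t,F \right)} = F t + \left(-1 + t\right)^{2} = \left(-1 + t\right)^{2} + F t$)
$\frac{1}{l{\left(n{\left(1 \right)},85 \right)} - 3781} = \frac{1}{\left(\left(-1 - \left(7 - 2 \cdot 1^{2}\right)\right)^{2} + 85 \left(-7 + 2 \cdot 1^{2}\right)\right) - 3781} = \frac{1}{\left(\left(-1 + \left(-7 + 2 \cdot 1\right)\right)^{2} + 85 \left(-7 + 2 \cdot 1\right)\right) - 3781} = \frac{1}{\left(\left(-1 + \left(-7 + 2\right)\right)^{2} + 85 \left(-7 + 2\right)\right) - 3781} = \frac{1}{\left(\left(-1 - 5\right)^{2} + 85 \left(-5\right)\right) - 3781} = \frac{1}{\left(\left(-6\right)^{2} - 425\right) - 3781} = \frac{1}{\left(36 - 425\right) - 3781} = \frac{1}{-389 - 3781} = \frac{1}{-4170} = - \frac{1}{4170}$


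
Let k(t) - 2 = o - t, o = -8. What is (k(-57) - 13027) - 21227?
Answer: -34203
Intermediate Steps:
k(t) = -6 - t (k(t) = 2 + (-8 - t) = -6 - t)
(k(-57) - 13027) - 21227 = ((-6 - 1*(-57)) - 13027) - 21227 = ((-6 + 57) - 13027) - 21227 = (51 - 13027) - 21227 = -12976 - 21227 = -34203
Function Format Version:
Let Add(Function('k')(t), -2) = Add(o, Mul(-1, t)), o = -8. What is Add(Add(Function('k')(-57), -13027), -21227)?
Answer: -34203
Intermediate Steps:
Function('k')(t) = Add(-6, Mul(-1, t)) (Function('k')(t) = Add(2, Add(-8, Mul(-1, t))) = Add(-6, Mul(-1, t)))
Add(Add(Function('k')(-57), -13027), -21227) = Add(Add(Add(-6, Mul(-1, -57)), -13027), -21227) = Add(Add(Add(-6, 57), -13027), -21227) = Add(Add(51, -13027), -21227) = Add(-12976, -21227) = -34203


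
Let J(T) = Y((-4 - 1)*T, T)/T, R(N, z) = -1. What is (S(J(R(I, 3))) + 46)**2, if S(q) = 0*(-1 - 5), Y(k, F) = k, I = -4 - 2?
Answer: 2116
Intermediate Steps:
I = -6
J(T) = -5 (J(T) = ((-4 - 1)*T)/T = (-5*T)/T = -5)
S(q) = 0 (S(q) = 0*(-6) = 0)
(S(J(R(I, 3))) + 46)**2 = (0 + 46)**2 = 46**2 = 2116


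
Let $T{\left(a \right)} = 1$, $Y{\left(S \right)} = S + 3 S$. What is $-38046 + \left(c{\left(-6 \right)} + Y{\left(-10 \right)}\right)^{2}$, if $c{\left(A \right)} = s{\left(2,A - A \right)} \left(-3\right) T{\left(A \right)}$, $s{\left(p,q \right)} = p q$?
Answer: $-36446$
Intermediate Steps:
$Y{\left(S \right)} = 4 S$
$c{\left(A \right)} = 0$ ($c{\left(A \right)} = 2 \left(A - A\right) \left(-3\right) 1 = 2 \cdot 0 \left(-3\right) 1 = 0 \left(-3\right) 1 = 0 \cdot 1 = 0$)
$-38046 + \left(c{\left(-6 \right)} + Y{\left(-10 \right)}\right)^{2} = -38046 + \left(0 + 4 \left(-10\right)\right)^{2} = -38046 + \left(0 - 40\right)^{2} = -38046 + \left(-40\right)^{2} = -38046 + 1600 = -36446$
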